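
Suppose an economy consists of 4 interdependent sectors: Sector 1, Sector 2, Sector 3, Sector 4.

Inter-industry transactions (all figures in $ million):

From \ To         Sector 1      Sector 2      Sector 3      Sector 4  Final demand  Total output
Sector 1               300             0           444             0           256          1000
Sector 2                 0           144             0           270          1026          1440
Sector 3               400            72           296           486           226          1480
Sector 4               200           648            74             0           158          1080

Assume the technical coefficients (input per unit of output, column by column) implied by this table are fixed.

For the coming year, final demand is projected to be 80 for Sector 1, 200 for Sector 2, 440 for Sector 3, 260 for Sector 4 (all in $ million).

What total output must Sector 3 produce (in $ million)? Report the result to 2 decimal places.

x_3 = 1257.23

Technical coefficients a_ij = z_ij / X_j:
  a_11 = 300/1000 = 0.30, a_21 = 0/1000 = 0.00, a_31 = 400/1000 = 0.40, a_41 = 200/1000 = 0.20
  a_12 = 0/1440 = 0.00, a_22 = 144/1440 = 0.10, a_32 = 72/1440 = 0.05, a_42 = 648/1440 = 0.45
  a_13 = 444/1480 = 0.30, a_23 = 0/1480 = 0.00, a_33 = 296/1480 = 0.20, a_43 = 74/1480 = 0.05
  a_14 = 0/1080 = 0.00, a_24 = 270/1080 = 0.25, a_34 = 486/1080 = 0.45, a_44 = 0/1080 = 0.00
I − A =
  [   0.70     0.00    -0.30     0.00]
  [   0.00     0.90     0.00    -0.25]
  [  -0.40    -0.05     0.80    -0.45]
  [  -0.20    -0.45    -0.05     1.00]
Compute the cofactors C_ij = (−1)^(i+j)·(3×3 minor ij) of I−A; the adjugate is their transpose:
adj(I−A) = Cᵀ =
  [ 0.609125   0.075750   0.236250   0.125250]
  [ 0.045000   0.397250   0.023750   0.110000]
  [ 0.398500   0.176750   0.551250   0.292250]
  [ 0.162000   0.202750   0.085500   0.396000]
det(I−A) = Σ_j (I−A)_1j·C_1j = (0.70)(0.609125) + (0.00)(0.045000) + (-0.30)(0.398500) + (0.00)(0.162000) = 0.3068375
(I − A)⁻¹ = adj(I−A) / det(I−A) ≈
  [   1.9852     0.2469     0.7700     0.4082]
  [   0.1467     1.2947     0.0774     0.3585]
  [   1.2987     0.5760     1.7966     0.9525]
  [   0.5280     0.6608     0.2786     1.2906]
x = (I − A)⁻¹ d = adj(I−A)·d / det(I−A), with det(I−A) = 0.3068375:
  x_1 = (0.609125·80 + 0.075750·200 + 0.236250·440 + 0.125250·260) / 0.3068375 = 200.395 / 0.3068375 ≈ 653.10
  x_2 = (0.045000·80 + 0.397250·200 + 0.023750·440 + 0.110000·260) / 0.3068375 = 122.10 / 0.3068375 ≈ 397.93
  x_3 = (0.398500·80 + 0.176750·200 + 0.551250·440 + 0.292250·260) / 0.3068375 = 385.765 / 0.3068375 ≈ 1257.23
  x_4 = (0.162000·80 + 0.202750·200 + 0.085500·440 + 0.396000·260) / 0.3068375 = 194.09 / 0.3068375 ≈ 632.55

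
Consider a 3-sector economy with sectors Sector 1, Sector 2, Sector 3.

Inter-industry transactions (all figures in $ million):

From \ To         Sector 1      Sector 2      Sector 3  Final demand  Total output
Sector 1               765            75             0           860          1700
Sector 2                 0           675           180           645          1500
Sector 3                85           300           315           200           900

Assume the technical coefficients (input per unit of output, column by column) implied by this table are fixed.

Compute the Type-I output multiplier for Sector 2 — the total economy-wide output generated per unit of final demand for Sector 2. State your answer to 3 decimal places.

Technical coefficients a_ij = z_ij / X_j:
  a_11 = 765/1700 = 0.45, a_21 = 0/1700 = 0.00, a_31 = 85/1700 = 0.05
  a_12 = 75/1500 = 0.05, a_22 = 675/1500 = 0.45, a_32 = 300/1500 = 0.20
  a_13 = 0/900 = 0.00, a_23 = 180/900 = 0.20, a_33 = 315/900 = 0.35
I − A =
  [   0.55    -0.05     0.00]
  [   0.00     0.55    -0.20]
  [  -0.05    -0.20     0.65]
Cofactors of I−A, C_ij = (−1)^(i+j)·(minor ij) (rows/columns in the sector order above):
  C_11 = (0.55)(0.65) − (-0.20)(-0.20) = 0.3175
  C_12 = −[(0.00)(0.65) − (-0.20)(-0.05)] = 0.0100
  C_13 = (0.00)(-0.20) − (0.55)(-0.05) = 0.0275
  C_21 = −[(-0.05)(0.65) − (0.00)(-0.20)] = 0.0325
  C_22 = (0.55)(0.65) − (0.00)(-0.05) = 0.3575
  C_23 = −[(0.55)(-0.20) − (-0.05)(-0.05)] = 0.1125
  C_31 = (-0.05)(-0.20) − (0.00)(0.55) = 0.0100
  C_32 = −[(0.55)(-0.20) − (0.00)(0.00)] = 0.1100
  C_33 = (0.55)(0.55) − (-0.05)(0.00) = 0.3025
det(I−A) = Σ_j (I−A)_1j·C_1j = (0.55)(0.3175) + (-0.05)(0.0100) + (0.00)(0.0275) = 0.174125
adj(I−A) = Cᵀ =
  [ 0.3175   0.0325   0.0100]
  [ 0.0100   0.3575   0.1100]
  [ 0.0275   0.1125   0.3025]
(I − A)⁻¹ = adj(I−A) / det(I−A) ≈
  [   1.8234     0.1866     0.0574]
  [   0.0574     2.0531     0.6317]
  [   0.1579     0.6461     1.7373]
The output multiplier for sector j is the column-j sum of the Leontief inverse (I − A)⁻¹ = adj(I−A) / det(I−A).
Column 2 of adj(I−A): (0.0325, 0.3575, 0.1125); det(I−A) = 0.174125.
m_2 = (0.0325 + 0.3575 + 0.1125) / 0.174125 = 0.5025 / 0.174125 ≈ 2.886.

m_2 = 2.886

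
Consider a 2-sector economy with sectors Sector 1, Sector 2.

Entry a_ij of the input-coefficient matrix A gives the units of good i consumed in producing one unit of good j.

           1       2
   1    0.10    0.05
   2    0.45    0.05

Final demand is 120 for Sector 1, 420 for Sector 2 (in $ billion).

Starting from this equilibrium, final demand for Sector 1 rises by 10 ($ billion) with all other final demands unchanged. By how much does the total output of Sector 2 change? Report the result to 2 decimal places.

I − A =
  [   0.90    -0.05]
  [  -0.45     0.95]
det(I−A) = (0.90)(0.95) − (-0.05)(-0.45) = 0.8325
adj(I−A) = [[0.95, 0.05], [0.45, 0.90]]
(I − A)⁻¹ = adj(I−A) / det(I−A) ≈
  [   1.1411     0.0601]
  [   0.5405     1.0811]
Δx = (I − A)⁻¹ Δd with Δd having +10 in the Sector 1 component and 0 elsewhere.
So Δx_2 = L_21 · (+10), where L_21 = adj(I−A)_21 / det(I−A) = 0.45 / 0.8325.
Δx_2 = 0.45 × (+10) / 0.8325 = 4.50 / 0.8325 ≈ 5.41.

Δx_2 = 5.41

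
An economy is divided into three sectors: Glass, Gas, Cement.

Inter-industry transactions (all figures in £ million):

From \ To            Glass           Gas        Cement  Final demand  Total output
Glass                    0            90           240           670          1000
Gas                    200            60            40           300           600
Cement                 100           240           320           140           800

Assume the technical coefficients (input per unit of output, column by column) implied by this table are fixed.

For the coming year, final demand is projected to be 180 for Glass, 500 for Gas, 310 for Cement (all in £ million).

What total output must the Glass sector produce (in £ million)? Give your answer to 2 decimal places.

Technical coefficients a_ij = z_ij / X_j:
  a_11 = 0/1000 = 0.00, a_21 = 200/1000 = 0.20, a_31 = 100/1000 = 0.10
  a_12 = 90/600 = 0.15, a_22 = 60/600 = 0.10, a_32 = 240/600 = 0.40
  a_13 = 240/800 = 0.30, a_23 = 40/800 = 0.05, a_33 = 320/800 = 0.40
I − A =
  [   1.00    -0.15    -0.30]
  [  -0.20     0.90    -0.05]
  [  -0.10    -0.40     0.60]
Cofactors of I−A, C_ij = (−1)^(i+j)·(minor ij) (rows/columns in the sector order above):
  C_11 = (0.90)(0.60) − (-0.05)(-0.40) = 0.5200
  C_12 = −[(-0.20)(0.60) − (-0.05)(-0.10)] = 0.1250
  C_13 = (-0.20)(-0.40) − (0.90)(-0.10) = 0.1700
  C_21 = −[(-0.15)(0.60) − (-0.30)(-0.40)] = 0.2100
  C_22 = (1.00)(0.60) − (-0.30)(-0.10) = 0.5700
  C_23 = −[(1.00)(-0.40) − (-0.15)(-0.10)] = 0.4150
  C_31 = (-0.15)(-0.05) − (-0.30)(0.90) = 0.2775
  C_32 = −[(1.00)(-0.05) − (-0.30)(-0.20)] = 0.1100
  C_33 = (1.00)(0.90) − (-0.15)(-0.20) = 0.8700
det(I−A) = Σ_j (I−A)_1j·C_1j = (1.00)(0.5200) + (-0.15)(0.1250) + (-0.30)(0.1700) = 0.45025
adj(I−A) = Cᵀ =
  [ 0.5200   0.2100   0.2775]
  [ 0.1250   0.5700   0.1100]
  [ 0.1700   0.4150   0.8700]
(I − A)⁻¹ = adj(I−A) / det(I−A) ≈
  [   1.1549     0.4664     0.6163]
  [   0.2776     1.2660     0.2443]
  [   0.3776     0.9217     1.9323]
x = (I − A)⁻¹ d = adj(I−A)·d / det(I−A), with det(I−A) = 0.45025:
  x_1 = (0.5200·180 + 0.2100·500 + 0.2775·310) / 0.45025 = 284.625 / 0.45025 ≈ 632.15
  x_2 = (0.1250·180 + 0.5700·500 + 0.1100·310) / 0.45025 = 341.60 / 0.45025 ≈ 758.69
  x_3 = (0.1700·180 + 0.4150·500 + 0.8700·310) / 0.45025 = 507.80 / 0.45025 ≈ 1127.82

x_1 = 632.15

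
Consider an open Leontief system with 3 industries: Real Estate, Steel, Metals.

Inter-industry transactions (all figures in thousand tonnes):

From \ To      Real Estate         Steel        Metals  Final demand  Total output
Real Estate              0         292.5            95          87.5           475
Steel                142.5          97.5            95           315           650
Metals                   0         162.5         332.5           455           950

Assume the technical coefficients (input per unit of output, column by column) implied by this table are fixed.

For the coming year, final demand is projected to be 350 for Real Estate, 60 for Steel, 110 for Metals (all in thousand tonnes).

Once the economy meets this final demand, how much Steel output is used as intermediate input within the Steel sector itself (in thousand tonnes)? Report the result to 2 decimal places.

Technical coefficients a_ij = z_ij / X_j:
  a_11 = 0/475 = 0.00, a_21 = 142.5/475 = 0.30, a_31 = 0/475 = 0.00
  a_12 = 292.5/650 = 0.45, a_22 = 97.5/650 = 0.15, a_32 = 162.5/650 = 0.25
  a_13 = 95/950 = 0.10, a_23 = 95/950 = 0.10, a_33 = 332.5/950 = 0.35
I − A =
  [   1.00    -0.45    -0.10]
  [  -0.30     0.85    -0.10]
  [   0.00    -0.25     0.65]
Cofactors of I−A, C_ij = (−1)^(i+j)·(minor ij) (rows/columns in the sector order above):
  C_11 = (0.85)(0.65) − (-0.10)(-0.25) = 0.5275
  C_12 = −[(-0.30)(0.65) − (-0.10)(0.00)] = 0.1950
  C_13 = (-0.30)(-0.25) − (0.85)(0.00) = 0.0750
  C_21 = −[(-0.45)(0.65) − (-0.10)(-0.25)] = 0.3175
  C_22 = (1.00)(0.65) − (-0.10)(0.00) = 0.6500
  C_23 = −[(1.00)(-0.25) − (-0.45)(0.00)] = 0.2500
  C_31 = (-0.45)(-0.10) − (-0.10)(0.85) = 0.1300
  C_32 = −[(1.00)(-0.10) − (-0.10)(-0.30)] = 0.1300
  C_33 = (1.00)(0.85) − (-0.45)(-0.30) = 0.7150
det(I−A) = Σ_j (I−A)_1j·C_1j = (1.00)(0.5275) + (-0.45)(0.1950) + (-0.10)(0.0750) = 0.43225
adj(I−A) = Cᵀ =
  [ 0.5275   0.3175   0.1300]
  [ 0.1950   0.6500   0.1300]
  [ 0.0750   0.2500   0.7150]
(I − A)⁻¹ = adj(I−A) / det(I−A) ≈
  [   1.2204     0.7345     0.3008]
  [   0.4511     1.5038     0.3008]
  [   0.1735     0.5784     1.6541]
First solve x = (I − A)⁻¹ d = adj(I−A)·d / det(I−A); in particular x_2 = (0.1950·350 + 0.6500·60 + 0.1300·110) / 0.43225 = 121.55 / 0.43225 ≈ 281.2030.
Intermediate flow from 2 to 2: z_22 = a_22 · x_2 = 0.15 × 121.55 / 0.43225 = 18.2325 / 0.43225 ≈ 42.18.

z_22 = 42.18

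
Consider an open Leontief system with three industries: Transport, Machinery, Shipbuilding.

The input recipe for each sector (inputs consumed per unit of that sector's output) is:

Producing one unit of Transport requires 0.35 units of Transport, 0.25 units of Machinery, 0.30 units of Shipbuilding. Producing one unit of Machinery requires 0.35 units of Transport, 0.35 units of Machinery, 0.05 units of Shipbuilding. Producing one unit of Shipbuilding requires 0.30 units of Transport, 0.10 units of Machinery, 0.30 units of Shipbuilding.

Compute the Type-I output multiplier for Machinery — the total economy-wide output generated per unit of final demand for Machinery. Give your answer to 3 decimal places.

m_M = 4.811

I − A =
  [   0.65    -0.35    -0.30]
  [  -0.25     0.65    -0.10]
  [  -0.30    -0.05     0.70]
Cofactors of I−A, C_ij = (−1)^(i+j)·(minor ij) (rows/columns in the sector order above):
  C_11 = (0.65)(0.70) − (-0.10)(-0.05) = 0.4500
  C_12 = −[(-0.25)(0.70) − (-0.10)(-0.30)] = 0.2050
  C_13 = (-0.25)(-0.05) − (0.65)(-0.30) = 0.2075
  C_21 = −[(-0.35)(0.70) − (-0.30)(-0.05)] = 0.2600
  C_22 = (0.65)(0.70) − (-0.30)(-0.30) = 0.3650
  C_23 = −[(0.65)(-0.05) − (-0.35)(-0.30)] = 0.1375
  C_31 = (-0.35)(-0.10) − (-0.30)(0.65) = 0.2300
  C_32 = −[(0.65)(-0.10) − (-0.30)(-0.25)] = 0.1400
  C_33 = (0.65)(0.65) − (-0.35)(-0.25) = 0.3350
det(I−A) = Σ_j (I−A)_1j·C_1j = (0.65)(0.4500) + (-0.35)(0.2050) + (-0.30)(0.2075) = 0.1585
adj(I−A) = Cᵀ =
  [ 0.4500   0.2600   0.2300]
  [ 0.2050   0.3650   0.1400]
  [ 0.2075   0.1375   0.3350]
(I − A)⁻¹ = adj(I−A) / det(I−A) ≈
  [   2.8391     1.6404     1.4511]
  [   1.2934     2.3028     0.8833]
  [   1.3091     0.8675     2.1136]
The output multiplier for sector j is the column-j sum of the Leontief inverse (I − A)⁻¹ = adj(I−A) / det(I−A).
Column M of adj(I−A): (0.2600, 0.3650, 0.1375); det(I−A) = 0.1585.
m_M = (0.2600 + 0.3650 + 0.1375) / 0.1585 = 0.7625 / 0.1585 ≈ 4.811.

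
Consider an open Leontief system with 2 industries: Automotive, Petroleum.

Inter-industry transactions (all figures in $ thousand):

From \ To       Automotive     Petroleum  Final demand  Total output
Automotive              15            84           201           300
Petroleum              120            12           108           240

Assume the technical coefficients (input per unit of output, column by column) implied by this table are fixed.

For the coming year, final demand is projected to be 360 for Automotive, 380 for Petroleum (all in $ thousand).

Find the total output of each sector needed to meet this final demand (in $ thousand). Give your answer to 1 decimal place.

x_A = 623.0, x_P = 662.3

Technical coefficients a_ij = z_ij / X_j:
  a_AA = 15/300 = 0.05, a_PA = 120/300 = 0.40
  a_AP = 84/240 = 0.35, a_PP = 12/240 = 0.05
I − A =
  [   0.95    -0.35]
  [  -0.40     0.95]
det(I−A) = (0.95)(0.95) − (-0.35)(-0.40) = 0.7625
adj(I−A) = [[0.95, 0.35], [0.40, 0.95]]
(I − A)⁻¹ = adj(I−A) / det(I−A) ≈
  [   1.2459     0.4590]
  [   0.5246     1.2459]
x = (I − A)⁻¹ d = adj(I−A)·d / det(I−A), with det(I−A) = 0.7625:
  x_A = (0.95·360 + 0.35·380) / 0.7625 = 475.00 / 0.7625 ≈ 623.0
  x_P = (0.40·360 + 0.95·380) / 0.7625 = 505.00 / 0.7625 ≈ 662.3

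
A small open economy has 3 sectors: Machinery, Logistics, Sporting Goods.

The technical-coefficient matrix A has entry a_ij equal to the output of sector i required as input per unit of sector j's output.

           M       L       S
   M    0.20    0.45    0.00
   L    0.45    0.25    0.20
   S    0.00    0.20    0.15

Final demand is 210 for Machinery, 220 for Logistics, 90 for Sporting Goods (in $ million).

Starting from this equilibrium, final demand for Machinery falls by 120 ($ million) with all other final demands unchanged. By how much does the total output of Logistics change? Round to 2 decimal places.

I − A =
  [   0.80    -0.45     0.00]
  [  -0.45     0.75    -0.20]
  [   0.00    -0.20     0.85]
Cofactors of I−A, C_ij = (−1)^(i+j)·(minor ij) (rows/columns in the sector order above):
  C_11 = (0.75)(0.85) − (-0.20)(-0.20) = 0.5975
  C_12 = −[(-0.45)(0.85) − (-0.20)(0.00)] = 0.3825
  C_13 = (-0.45)(-0.20) − (0.75)(0.00) = 0.0900
  C_21 = −[(-0.45)(0.85) − (0.00)(-0.20)] = 0.3825
  C_22 = (0.80)(0.85) − (0.00)(0.00) = 0.6800
  C_23 = −[(0.80)(-0.20) − (-0.45)(0.00)] = 0.1600
  C_31 = (-0.45)(-0.20) − (0.00)(0.75) = 0.0900
  C_32 = −[(0.80)(-0.20) − (0.00)(-0.45)] = 0.1600
  C_33 = (0.80)(0.75) − (-0.45)(-0.45) = 0.3975
det(I−A) = Σ_j (I−A)_1j·C_1j = (0.80)(0.5975) + (-0.45)(0.3825) + (0.00)(0.0900) = 0.305875
adj(I−A) = Cᵀ =
  [ 0.5975   0.3825   0.0900]
  [ 0.3825   0.6800   0.1600]
  [ 0.0900   0.1600   0.3975]
(I − A)⁻¹ = adj(I−A) / det(I−A) ≈
  [   1.9534     1.2505     0.2942]
  [   1.2505     2.2231     0.5231]
  [   0.2942     0.5231     1.2996]
Δx = (I − A)⁻¹ Δd with Δd having -120 in the Machinery component and 0 elsewhere.
So Δx_L = L_LM · (-120), where L_LM = adj(I−A)_LM / det(I−A) = 0.3825 / 0.305875.
Δx_L = 0.3825 × (-120) / 0.305875 = -45.90 / 0.305875 ≈ -150.06.

Δx_L = -150.06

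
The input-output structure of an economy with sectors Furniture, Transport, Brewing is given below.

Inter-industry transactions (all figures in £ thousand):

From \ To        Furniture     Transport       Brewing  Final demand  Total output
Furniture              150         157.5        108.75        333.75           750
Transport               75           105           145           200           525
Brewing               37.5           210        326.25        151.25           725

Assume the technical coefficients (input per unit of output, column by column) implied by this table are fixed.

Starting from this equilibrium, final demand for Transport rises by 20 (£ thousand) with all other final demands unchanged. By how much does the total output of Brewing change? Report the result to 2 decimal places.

Δx_B = 26.12

Technical coefficients a_ij = z_ij / X_j:
  a_FF = 150/750 = 0.20, a_TF = 75/750 = 0.10, a_BF = 37.5/750 = 0.05
  a_FT = 157.5/525 = 0.30, a_TT = 105/525 = 0.20, a_BT = 210/525 = 0.40
  a_FB = 108.75/725 = 0.15, a_TB = 145/725 = 0.20, a_BB = 326.25/725 = 0.45
I − A =
  [   0.80    -0.30    -0.15]
  [  -0.10     0.80    -0.20]
  [  -0.05    -0.40     0.55]
Cofactors of I−A, C_ij = (−1)^(i+j)·(minor ij) (rows/columns in the sector order above):
  C_11 = (0.80)(0.55) − (-0.20)(-0.40) = 0.3600
  C_12 = −[(-0.10)(0.55) − (-0.20)(-0.05)] = 0.0650
  C_13 = (-0.10)(-0.40) − (0.80)(-0.05) = 0.0800
  C_21 = −[(-0.30)(0.55) − (-0.15)(-0.40)] = 0.2250
  C_22 = (0.80)(0.55) − (-0.15)(-0.05) = 0.4325
  C_23 = −[(0.80)(-0.40) − (-0.30)(-0.05)] = 0.3350
  C_31 = (-0.30)(-0.20) − (-0.15)(0.80) = 0.1800
  C_32 = −[(0.80)(-0.20) − (-0.15)(-0.10)] = 0.1750
  C_33 = (0.80)(0.80) − (-0.30)(-0.10) = 0.6100
det(I−A) = Σ_j (I−A)_1j·C_1j = (0.80)(0.3600) + (-0.30)(0.0650) + (-0.15)(0.0800) = 0.2565
adj(I−A) = Cᵀ =
  [ 0.3600   0.2250   0.1800]
  [ 0.0650   0.4325   0.1750]
  [ 0.0800   0.3350   0.6100]
(I − A)⁻¹ = adj(I−A) / det(I−A) ≈
  [   1.4035     0.8772     0.7018]
  [   0.2534     1.6862     0.6823]
  [   0.3119     1.3060     2.3782]
Δx = (I − A)⁻¹ Δd with Δd having +20 in the Transport component and 0 elsewhere.
So Δx_B = L_BT · (+20), where L_BT = adj(I−A)_BT / det(I−A) = 0.3350 / 0.2565.
Δx_B = 0.3350 × (+20) / 0.2565 = 6.70 / 0.2565 ≈ 26.12.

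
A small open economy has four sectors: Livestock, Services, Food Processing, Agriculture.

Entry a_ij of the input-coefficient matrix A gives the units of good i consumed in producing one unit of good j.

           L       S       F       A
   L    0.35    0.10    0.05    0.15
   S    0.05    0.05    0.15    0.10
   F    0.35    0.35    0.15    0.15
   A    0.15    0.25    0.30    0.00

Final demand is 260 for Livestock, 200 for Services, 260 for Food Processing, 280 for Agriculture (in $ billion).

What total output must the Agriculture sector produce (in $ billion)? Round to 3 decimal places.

x_A = 793.285

I − A =
  [   0.65    -0.10    -0.05    -0.15]
  [  -0.05     0.95    -0.15    -0.10]
  [  -0.35    -0.35     0.85    -0.15]
  [  -0.15    -0.25    -0.30     1.00]
Compute the cofactors C_ij = (−1)^(i+j)·(3×3 minor ij) of I−A; the adjugate is their transpose:
adj(I−A) = Cᵀ =
  [ 0.674875   0.147500   0.112625   0.132875]
  [ 0.119375   0.469750   0.119125   0.082750]
  [ 0.369750   0.294375   0.571500   0.170625]
  [ 0.242000   0.227875   0.218125   0.463750]
det(I−A) = Σ_j (I−A)_1j·C_1j = (0.65)(0.674875) + (-0.10)(0.119375) + (-0.05)(0.369750) + (-0.15)(0.242000) = 0.37194375
(I − A)⁻¹ = adj(I−A) / det(I−A) ≈
  [   1.8145     0.3966     0.3028     0.3572]
  [   0.3209     1.2630     0.3203     0.2225]
  [   0.9941     0.7915     1.5365     0.4587]
  [   0.6506     0.6127     0.5864     1.2468]
x = (I − A)⁻¹ d = adj(I−A)·d / det(I−A), with det(I−A) = 0.37194375:
  x_L = (0.674875·260 + 0.147500·200 + 0.112625·260 + 0.132875·280) / 0.37194375 = 271.455 / 0.37194375 ≈ 729.828
  x_S = (0.119375·260 + 0.469750·200 + 0.119125·260 + 0.082750·280) / 0.37194375 = 179.13 / 0.37194375 ≈ 481.605
  x_F = (0.369750·260 + 0.294375·200 + 0.571500·260 + 0.170625·280) / 0.37194375 = 351.375 / 0.37194375 ≈ 944.699
  x_A = (0.242000·260 + 0.227875·200 + 0.218125·260 + 0.463750·280) / 0.37194375 = 295.0575 / 0.37194375 ≈ 793.285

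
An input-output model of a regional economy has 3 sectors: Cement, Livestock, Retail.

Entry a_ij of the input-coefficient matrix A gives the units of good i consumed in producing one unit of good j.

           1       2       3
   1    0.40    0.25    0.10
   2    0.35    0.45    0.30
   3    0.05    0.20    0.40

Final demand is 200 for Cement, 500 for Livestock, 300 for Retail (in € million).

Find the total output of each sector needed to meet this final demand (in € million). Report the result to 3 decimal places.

x_1 = 1854.167, x_2 = 2989.583, x_3 = 1651.042

I − A =
  [   0.60    -0.25    -0.10]
  [  -0.35     0.55    -0.30]
  [  -0.05    -0.20     0.60]
Cofactors of I−A, C_ij = (−1)^(i+j)·(minor ij) (rows/columns in the sector order above):
  C_11 = (0.55)(0.60) − (-0.30)(-0.20) = 0.2700
  C_12 = −[(-0.35)(0.60) − (-0.30)(-0.05)] = 0.2250
  C_13 = (-0.35)(-0.20) − (0.55)(-0.05) = 0.0975
  C_21 = −[(-0.25)(0.60) − (-0.10)(-0.20)] = 0.1700
  C_22 = (0.60)(0.60) − (-0.10)(-0.05) = 0.3550
  C_23 = −[(0.60)(-0.20) − (-0.25)(-0.05)] = 0.1325
  C_31 = (-0.25)(-0.30) − (-0.10)(0.55) = 0.1300
  C_32 = −[(0.60)(-0.30) − (-0.10)(-0.35)] = 0.2150
  C_33 = (0.60)(0.55) − (-0.25)(-0.35) = 0.2425
det(I−A) = Σ_j (I−A)_1j·C_1j = (0.60)(0.2700) + (-0.25)(0.2250) + (-0.10)(0.0975) = 0.0960
adj(I−A) = Cᵀ =
  [ 0.2700   0.1700   0.1300]
  [ 0.2250   0.3550   0.2150]
  [ 0.0975   0.1325   0.2425]
(I − A)⁻¹ = adj(I−A) / det(I−A) ≈
  [   2.8125     1.7708     1.3542]
  [   2.3438     3.6979     2.2396]
  [   1.0156     1.3802     2.5260]
x = (I − A)⁻¹ d = adj(I−A)·d / det(I−A), with det(I−A) = 0.0960:
  x_1 = (0.2700·200 + 0.1700·500 + 0.1300·300) / 0.0960 = 178.00 / 0.0960 ≈ 1854.167
  x_2 = (0.2250·200 + 0.3550·500 + 0.2150·300) / 0.0960 = 287.00 / 0.0960 ≈ 2989.583
  x_3 = (0.0975·200 + 0.1325·500 + 0.2425·300) / 0.0960 = 158.50 / 0.0960 ≈ 1651.042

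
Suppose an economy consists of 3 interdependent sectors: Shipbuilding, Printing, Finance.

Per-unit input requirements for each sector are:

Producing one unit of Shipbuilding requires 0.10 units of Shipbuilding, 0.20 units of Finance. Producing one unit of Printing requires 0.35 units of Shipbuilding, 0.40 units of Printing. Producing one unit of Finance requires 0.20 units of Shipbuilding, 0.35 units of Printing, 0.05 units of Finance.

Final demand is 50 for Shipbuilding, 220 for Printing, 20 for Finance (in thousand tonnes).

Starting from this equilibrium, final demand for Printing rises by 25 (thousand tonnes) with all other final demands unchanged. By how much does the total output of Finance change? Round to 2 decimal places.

Δx_3 = 3.77

I − A =
  [   0.90    -0.35    -0.20]
  [   0.00     0.60    -0.35]
  [  -0.20     0.00     0.95]
Cofactors of I−A, C_ij = (−1)^(i+j)·(minor ij) (rows/columns in the sector order above):
  C_11 = (0.60)(0.95) − (-0.35)(0.00) = 0.5700
  C_12 = −[(0.00)(0.95) − (-0.35)(-0.20)] = 0.0700
  C_13 = (0.00)(0.00) − (0.60)(-0.20) = 0.1200
  C_21 = −[(-0.35)(0.95) − (-0.20)(0.00)] = 0.3325
  C_22 = (0.90)(0.95) − (-0.20)(-0.20) = 0.8150
  C_23 = −[(0.90)(0.00) − (-0.35)(-0.20)] = 0.0700
  C_31 = (-0.35)(-0.35) − (-0.20)(0.60) = 0.2425
  C_32 = −[(0.90)(-0.35) − (-0.20)(0.00)] = 0.3150
  C_33 = (0.90)(0.60) − (-0.35)(0.00) = 0.5400
det(I−A) = Σ_j (I−A)_1j·C_1j = (0.90)(0.5700) + (-0.35)(0.0700) + (-0.20)(0.1200) = 0.4645
adj(I−A) = Cᵀ =
  [ 0.5700   0.3325   0.2425]
  [ 0.0700   0.8150   0.3150]
  [ 0.1200   0.0700   0.5400]
(I − A)⁻¹ = adj(I−A) / det(I−A) ≈
  [   1.2271     0.7158     0.5221]
  [   0.1507     1.7546     0.6781]
  [   0.2583     0.1507     1.1625]
Δx = (I − A)⁻¹ Δd with Δd having +25 in the Printing component and 0 elsewhere.
So Δx_3 = L_32 · (+25), where L_32 = adj(I−A)_32 / det(I−A) = 0.0700 / 0.4645.
Δx_3 = 0.0700 × (+25) / 0.4645 = 1.75 / 0.4645 ≈ 3.77.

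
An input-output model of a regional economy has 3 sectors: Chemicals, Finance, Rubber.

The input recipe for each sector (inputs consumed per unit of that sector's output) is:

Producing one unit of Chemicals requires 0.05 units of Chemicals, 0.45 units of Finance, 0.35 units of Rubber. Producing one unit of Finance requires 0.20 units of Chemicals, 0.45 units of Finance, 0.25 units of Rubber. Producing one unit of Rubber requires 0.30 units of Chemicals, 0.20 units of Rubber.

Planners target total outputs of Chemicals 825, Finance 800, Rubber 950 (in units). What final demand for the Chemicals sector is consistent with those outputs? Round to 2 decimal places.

d_1 = 338.75

I − A =
  [   0.95    -0.20    -0.30]
  [  -0.45     0.55     0.00]
  [  -0.35    -0.25     0.80]
d = (I − A) x:
  d_1 = (+0.95)·825 + (-0.20)·800 + (-0.30)·950 = 338.75
  d_2 = (-0.45)·825 + (+0.55)·800 + (+0.00)·950 = 68.75
  d_3 = (-0.35)·825 + (-0.25)·800 + (+0.80)·950 = 271.25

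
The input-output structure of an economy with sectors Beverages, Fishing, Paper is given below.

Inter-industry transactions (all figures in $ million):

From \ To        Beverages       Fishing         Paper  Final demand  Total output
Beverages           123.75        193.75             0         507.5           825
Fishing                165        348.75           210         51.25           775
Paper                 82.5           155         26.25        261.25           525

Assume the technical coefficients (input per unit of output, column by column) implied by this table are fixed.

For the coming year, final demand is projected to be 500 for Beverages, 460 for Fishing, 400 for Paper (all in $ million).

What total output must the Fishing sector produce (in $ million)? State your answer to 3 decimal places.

Technical coefficients a_ij = z_ij / X_j:
  a_BB = 123.75/825 = 0.15, a_FB = 165/825 = 0.20, a_PB = 82.5/825 = 0.10
  a_BF = 193.75/775 = 0.25, a_FF = 348.75/775 = 0.45, a_PF = 155/775 = 0.20
  a_BP = 0/525 = 0.00, a_FP = 210/525 = 0.40, a_PP = 26.25/525 = 0.05
I − A =
  [   0.85    -0.25     0.00]
  [  -0.20     0.55    -0.40]
  [  -0.10    -0.20     0.95]
Cofactors of I−A, C_ij = (−1)^(i+j)·(minor ij) (rows/columns in the sector order above):
  C_11 = (0.55)(0.95) − (-0.40)(-0.20) = 0.4425
  C_12 = −[(-0.20)(0.95) − (-0.40)(-0.10)] = 0.2300
  C_13 = (-0.20)(-0.20) − (0.55)(-0.10) = 0.0950
  C_21 = −[(-0.25)(0.95) − (0.00)(-0.20)] = 0.2375
  C_22 = (0.85)(0.95) − (0.00)(-0.10) = 0.8075
  C_23 = −[(0.85)(-0.20) − (-0.25)(-0.10)] = 0.1950
  C_31 = (-0.25)(-0.40) − (0.00)(0.55) = 0.1000
  C_32 = −[(0.85)(-0.40) − (0.00)(-0.20)] = 0.3400
  C_33 = (0.85)(0.55) − (-0.25)(-0.20) = 0.4175
det(I−A) = Σ_j (I−A)_1j·C_1j = (0.85)(0.4425) + (-0.25)(0.2300) + (0.00)(0.0950) = 0.318625
adj(I−A) = Cᵀ =
  [ 0.4425   0.2375   0.1000]
  [ 0.2300   0.8075   0.3400]
  [ 0.0950   0.1950   0.4175]
(I − A)⁻¹ = adj(I−A) / det(I−A) ≈
  [   1.3888     0.7454     0.3138]
  [   0.7219     2.5343     1.0671]
  [   0.2982     0.6120     1.3103]
x = (I − A)⁻¹ d = adj(I−A)·d / det(I−A), with det(I−A) = 0.318625:
  x_B = (0.4425·500 + 0.2375·460 + 0.1000·400) / 0.318625 = 370.50 / 0.318625 ≈ 1162.809
  x_F = (0.2300·500 + 0.8075·460 + 0.3400·400) / 0.318625 = 622.45 / 0.318625 ≈ 1953.550
  x_P = (0.0950·500 + 0.1950·460 + 0.4175·400) / 0.318625 = 304.20 / 0.318625 ≈ 954.727

x_F = 1953.550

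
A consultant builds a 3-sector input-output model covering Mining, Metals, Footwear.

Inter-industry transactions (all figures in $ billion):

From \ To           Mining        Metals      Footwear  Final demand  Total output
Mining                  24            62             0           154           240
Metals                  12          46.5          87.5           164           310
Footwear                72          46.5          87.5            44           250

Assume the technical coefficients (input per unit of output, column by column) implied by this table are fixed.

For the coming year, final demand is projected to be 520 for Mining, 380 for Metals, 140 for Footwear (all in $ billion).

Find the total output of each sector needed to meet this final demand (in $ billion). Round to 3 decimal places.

x_1 = 755.503, x_2 = 799.763, x_3 = 748.639

Technical coefficients a_ij = z_ij / X_j:
  a_11 = 24/240 = 0.10, a_21 = 12/240 = 0.05, a_31 = 72/240 = 0.30
  a_12 = 62/310 = 0.20, a_22 = 46.5/310 = 0.15, a_32 = 46.5/310 = 0.15
  a_13 = 0/250 = 0.00, a_23 = 87.5/250 = 0.35, a_33 = 87.5/250 = 0.35
I − A =
  [   0.90    -0.20     0.00]
  [  -0.05     0.85    -0.35]
  [  -0.30    -0.15     0.65]
Cofactors of I−A, C_ij = (−1)^(i+j)·(minor ij) (rows/columns in the sector order above):
  C_11 = (0.85)(0.65) − (-0.35)(-0.15) = 0.5000
  C_12 = −[(-0.05)(0.65) − (-0.35)(-0.30)] = 0.1375
  C_13 = (-0.05)(-0.15) − (0.85)(-0.30) = 0.2625
  C_21 = −[(-0.20)(0.65) − (0.00)(-0.15)] = 0.1300
  C_22 = (0.90)(0.65) − (0.00)(-0.30) = 0.5850
  C_23 = −[(0.90)(-0.15) − (-0.20)(-0.30)] = 0.1950
  C_31 = (-0.20)(-0.35) − (0.00)(0.85) = 0.0700
  C_32 = −[(0.90)(-0.35) − (0.00)(-0.05)] = 0.3150
  C_33 = (0.90)(0.85) − (-0.20)(-0.05) = 0.7550
det(I−A) = Σ_j (I−A)_1j·C_1j = (0.90)(0.5000) + (-0.20)(0.1375) + (0.00)(0.2625) = 0.4225
adj(I−A) = Cᵀ =
  [ 0.5000   0.1300   0.0700]
  [ 0.1375   0.5850   0.3150]
  [ 0.2625   0.1950   0.7550]
(I − A)⁻¹ = adj(I−A) / det(I−A) ≈
  [   1.1834     0.3077     0.1657]
  [   0.3254     1.3846     0.7456]
  [   0.6213     0.4615     1.7870]
x = (I − A)⁻¹ d = adj(I−A)·d / det(I−A), with det(I−A) = 0.4225:
  x_1 = (0.5000·520 + 0.1300·380 + 0.0700·140) / 0.4225 = 319.20 / 0.4225 ≈ 755.503
  x_2 = (0.1375·520 + 0.5850·380 + 0.3150·140) / 0.4225 = 337.90 / 0.4225 ≈ 799.763
  x_3 = (0.2625·520 + 0.1950·380 + 0.7550·140) / 0.4225 = 316.30 / 0.4225 ≈ 748.639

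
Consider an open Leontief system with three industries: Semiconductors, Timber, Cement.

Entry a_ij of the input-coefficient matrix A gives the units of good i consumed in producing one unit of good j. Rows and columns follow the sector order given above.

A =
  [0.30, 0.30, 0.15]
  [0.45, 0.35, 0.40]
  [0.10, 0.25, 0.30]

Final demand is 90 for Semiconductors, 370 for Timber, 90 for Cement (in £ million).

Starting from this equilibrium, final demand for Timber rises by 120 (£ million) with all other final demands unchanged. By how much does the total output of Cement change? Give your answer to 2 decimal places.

Δx_C = 213.22

I − A =
  [   0.70    -0.30    -0.15]
  [  -0.45     0.65    -0.40]
  [  -0.10    -0.25     0.70]
Cofactors of I−A, C_ij = (−1)^(i+j)·(minor ij) (rows/columns in the sector order above):
  C_11 = (0.65)(0.70) − (-0.40)(-0.25) = 0.3550
  C_12 = −[(-0.45)(0.70) − (-0.40)(-0.10)] = 0.3550
  C_13 = (-0.45)(-0.25) − (0.65)(-0.10) = 0.1775
  C_21 = −[(-0.30)(0.70) − (-0.15)(-0.25)] = 0.2475
  C_22 = (0.70)(0.70) − (-0.15)(-0.10) = 0.4750
  C_23 = −[(0.70)(-0.25) − (-0.30)(-0.10)] = 0.2050
  C_31 = (-0.30)(-0.40) − (-0.15)(0.65) = 0.2175
  C_32 = −[(0.70)(-0.40) − (-0.15)(-0.45)] = 0.3475
  C_33 = (0.70)(0.65) − (-0.30)(-0.45) = 0.3200
det(I−A) = Σ_j (I−A)_1j·C_1j = (0.70)(0.3550) + (-0.30)(0.3550) + (-0.15)(0.1775) = 0.115375
adj(I−A) = Cᵀ =
  [ 0.3550   0.2475   0.2175]
  [ 0.3550   0.4750   0.3475]
  [ 0.1775   0.2050   0.3200]
(I − A)⁻¹ = adj(I−A) / det(I−A) ≈
  [   3.0769     2.1452     1.8852]
  [   3.0769     4.1170     3.0119]
  [   1.5385     1.7768     2.7736]
Δx = (I − A)⁻¹ Δd with Δd having +120 in the Timber component and 0 elsewhere.
So Δx_C = L_CT · (+120), where L_CT = adj(I−A)_CT / det(I−A) = 0.2050 / 0.115375.
Δx_C = 0.2050 × (+120) / 0.115375 = 24.60 / 0.115375 ≈ 213.22.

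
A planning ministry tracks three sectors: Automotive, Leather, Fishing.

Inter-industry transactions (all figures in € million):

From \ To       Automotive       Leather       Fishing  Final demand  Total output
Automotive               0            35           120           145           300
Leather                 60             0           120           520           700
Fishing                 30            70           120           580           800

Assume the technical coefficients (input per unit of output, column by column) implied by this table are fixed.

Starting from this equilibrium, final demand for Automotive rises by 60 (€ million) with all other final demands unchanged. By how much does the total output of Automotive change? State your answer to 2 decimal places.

Δx_1 = 62.02

Technical coefficients a_ij = z_ij / X_j:
  a_11 = 0/300 = 0.00, a_21 = 60/300 = 0.20, a_31 = 30/300 = 0.10
  a_12 = 35/700 = 0.05, a_22 = 0/700 = 0.00, a_32 = 70/700 = 0.10
  a_13 = 120/800 = 0.15, a_23 = 120/800 = 0.15, a_33 = 120/800 = 0.15
I − A =
  [   1.00    -0.05    -0.15]
  [  -0.20     1.00    -0.15]
  [  -0.10    -0.10     0.85]
Cofactors of I−A, C_ij = (−1)^(i+j)·(minor ij) (rows/columns in the sector order above):
  C_11 = (1.00)(0.85) − (-0.15)(-0.10) = 0.8350
  C_12 = −[(-0.20)(0.85) − (-0.15)(-0.10)] = 0.1850
  C_13 = (-0.20)(-0.10) − (1.00)(-0.10) = 0.1200
  C_21 = −[(-0.05)(0.85) − (-0.15)(-0.10)] = 0.0575
  C_22 = (1.00)(0.85) − (-0.15)(-0.10) = 0.8350
  C_23 = −[(1.00)(-0.10) − (-0.05)(-0.10)] = 0.1050
  C_31 = (-0.05)(-0.15) − (-0.15)(1.00) = 0.1575
  C_32 = −[(1.00)(-0.15) − (-0.15)(-0.20)] = 0.1800
  C_33 = (1.00)(1.00) − (-0.05)(-0.20) = 0.9900
det(I−A) = Σ_j (I−A)_1j·C_1j = (1.00)(0.8350) + (-0.05)(0.1850) + (-0.15)(0.1200) = 0.80775
adj(I−A) = Cᵀ =
  [ 0.8350   0.0575   0.1575]
  [ 0.1850   0.8350   0.1800]
  [ 0.1200   0.1050   0.9900]
(I − A)⁻¹ = adj(I−A) / det(I−A) ≈
  [   1.0337     0.0712     0.1950]
  [   0.2290     1.0337     0.2228]
  [   0.1486     0.1300     1.2256]
Δx = (I − A)⁻¹ Δd with Δd having +60 in the Automotive component and 0 elsewhere.
So Δx_1 = L_11 · (+60), where L_11 = adj(I−A)_11 / det(I−A) = 0.8350 / 0.80775.
Δx_1 = 0.8350 × (+60) / 0.80775 = 50.10 / 0.80775 ≈ 62.02.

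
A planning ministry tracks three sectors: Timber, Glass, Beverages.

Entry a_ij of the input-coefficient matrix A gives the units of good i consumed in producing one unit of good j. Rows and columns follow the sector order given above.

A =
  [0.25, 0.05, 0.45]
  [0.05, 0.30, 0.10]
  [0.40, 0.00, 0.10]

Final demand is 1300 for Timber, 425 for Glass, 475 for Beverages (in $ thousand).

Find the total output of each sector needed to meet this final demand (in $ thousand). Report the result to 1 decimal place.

x_T = 2893.0, x_G = 1072.9, x_B = 1813.6

I − A =
  [   0.75    -0.05    -0.45]
  [  -0.05     0.70    -0.10]
  [  -0.40     0.00     0.90]
Cofactors of I−A, C_ij = (−1)^(i+j)·(minor ij) (rows/columns in the sector order above):
  C_11 = (0.70)(0.90) − (-0.10)(0.00) = 0.6300
  C_12 = −[(-0.05)(0.90) − (-0.10)(-0.40)] = 0.0850
  C_13 = (-0.05)(0.00) − (0.70)(-0.40) = 0.2800
  C_21 = −[(-0.05)(0.90) − (-0.45)(0.00)] = 0.0450
  C_22 = (0.75)(0.90) − (-0.45)(-0.40) = 0.4950
  C_23 = −[(0.75)(0.00) − (-0.05)(-0.40)] = 0.0200
  C_31 = (-0.05)(-0.10) − (-0.45)(0.70) = 0.3200
  C_32 = −[(0.75)(-0.10) − (-0.45)(-0.05)] = 0.0975
  C_33 = (0.75)(0.70) − (-0.05)(-0.05) = 0.5225
det(I−A) = Σ_j (I−A)_1j·C_1j = (0.75)(0.6300) + (-0.05)(0.0850) + (-0.45)(0.2800) = 0.34225
adj(I−A) = Cᵀ =
  [ 0.6300   0.0450   0.3200]
  [ 0.0850   0.4950   0.0975]
  [ 0.2800   0.0200   0.5225]
(I − A)⁻¹ = adj(I−A) / det(I−A) ≈
  [   1.8408     0.1315     0.9350]
  [   0.2484     1.4463     0.2849]
  [   0.8181     0.0584     1.5267]
x = (I − A)⁻¹ d = adj(I−A)·d / det(I−A), with det(I−A) = 0.34225:
  x_T = (0.6300·1300 + 0.0450·425 + 0.3200·475) / 0.34225 = 990.125 / 0.34225 ≈ 2893.0
  x_G = (0.0850·1300 + 0.4950·425 + 0.0975·475) / 0.34225 = 367.1875 / 0.34225 ≈ 1072.9
  x_B = (0.2800·1300 + 0.0200·425 + 0.5225·475) / 0.34225 = 620.6875 / 0.34225 ≈ 1813.6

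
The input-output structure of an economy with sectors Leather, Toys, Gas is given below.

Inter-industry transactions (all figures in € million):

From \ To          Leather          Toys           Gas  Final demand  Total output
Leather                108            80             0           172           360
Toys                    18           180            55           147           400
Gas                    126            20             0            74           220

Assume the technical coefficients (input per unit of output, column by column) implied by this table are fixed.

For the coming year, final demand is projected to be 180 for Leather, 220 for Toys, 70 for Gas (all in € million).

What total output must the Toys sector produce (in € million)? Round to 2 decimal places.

Technical coefficients a_ij = z_ij / X_j:
  a_11 = 108/360 = 0.30, a_21 = 18/360 = 0.05, a_31 = 126/360 = 0.35
  a_12 = 80/400 = 0.20, a_22 = 180/400 = 0.45, a_32 = 20/400 = 0.05
  a_13 = 0/220 = 0.00, a_23 = 55/220 = 0.25, a_33 = 0/220 = 0.00
I − A =
  [   0.70    -0.20     0.00]
  [  -0.05     0.55    -0.25]
  [  -0.35    -0.05     1.00]
Cofactors of I−A, C_ij = (−1)^(i+j)·(minor ij) (rows/columns in the sector order above):
  C_11 = (0.55)(1.00) − (-0.25)(-0.05) = 0.5375
  C_12 = −[(-0.05)(1.00) − (-0.25)(-0.35)] = 0.1375
  C_13 = (-0.05)(-0.05) − (0.55)(-0.35) = 0.1950
  C_21 = −[(-0.20)(1.00) − (0.00)(-0.05)] = 0.2000
  C_22 = (0.70)(1.00) − (0.00)(-0.35) = 0.7000
  C_23 = −[(0.70)(-0.05) − (-0.20)(-0.35)] = 0.1050
  C_31 = (-0.20)(-0.25) − (0.00)(0.55) = 0.0500
  C_32 = −[(0.70)(-0.25) − (0.00)(-0.05)] = 0.1750
  C_33 = (0.70)(0.55) − (-0.20)(-0.05) = 0.3750
det(I−A) = Σ_j (I−A)_1j·C_1j = (0.70)(0.5375) + (-0.20)(0.1375) + (0.00)(0.1950) = 0.34875
adj(I−A) = Cᵀ =
  [ 0.5375   0.2000   0.0500]
  [ 0.1375   0.7000   0.1750]
  [ 0.1950   0.1050   0.3750]
(I − A)⁻¹ = adj(I−A) / det(I−A) ≈
  [   1.5412     0.5735     0.1434]
  [   0.3943     2.0072     0.5018]
  [   0.5591     0.3011     1.0753]
x = (I − A)⁻¹ d = adj(I−A)·d / det(I−A), with det(I−A) = 0.34875:
  x_1 = (0.5375·180 + 0.2000·220 + 0.0500·70) / 0.34875 = 144.25 / 0.34875 ≈ 413.62
  x_2 = (0.1375·180 + 0.7000·220 + 0.1750·70) / 0.34875 = 191.00 / 0.34875 ≈ 547.67
  x_3 = (0.1950·180 + 0.1050·220 + 0.3750·70) / 0.34875 = 84.45 / 0.34875 ≈ 242.15

x_2 = 547.67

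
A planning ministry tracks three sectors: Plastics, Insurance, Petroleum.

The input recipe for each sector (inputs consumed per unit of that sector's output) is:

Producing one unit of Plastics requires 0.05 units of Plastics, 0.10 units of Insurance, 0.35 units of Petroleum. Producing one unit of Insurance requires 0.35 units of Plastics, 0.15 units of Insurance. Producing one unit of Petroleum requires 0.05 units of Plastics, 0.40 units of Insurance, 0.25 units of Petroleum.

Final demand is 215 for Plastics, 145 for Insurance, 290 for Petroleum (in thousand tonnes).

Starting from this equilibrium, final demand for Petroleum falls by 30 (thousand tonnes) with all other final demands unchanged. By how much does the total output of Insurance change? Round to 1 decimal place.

I − A =
  [   0.95    -0.35    -0.05]
  [  -0.10     0.85    -0.40]
  [  -0.35     0.00     0.75]
Cofactors of I−A, C_ij = (−1)^(i+j)·(minor ij) (rows/columns in the sector order above):
  C_11 = (0.85)(0.75) − (-0.40)(0.00) = 0.6375
  C_12 = −[(-0.10)(0.75) − (-0.40)(-0.35)] = 0.2150
  C_13 = (-0.10)(0.00) − (0.85)(-0.35) = 0.2975
  C_21 = −[(-0.35)(0.75) − (-0.05)(0.00)] = 0.2625
  C_22 = (0.95)(0.75) − (-0.05)(-0.35) = 0.6950
  C_23 = −[(0.95)(0.00) − (-0.35)(-0.35)] = 0.1225
  C_31 = (-0.35)(-0.40) − (-0.05)(0.85) = 0.1825
  C_32 = −[(0.95)(-0.40) − (-0.05)(-0.10)] = 0.3850
  C_33 = (0.95)(0.85) − (-0.35)(-0.10) = 0.7725
det(I−A) = Σ_j (I−A)_1j·C_1j = (0.95)(0.6375) + (-0.35)(0.2150) + (-0.05)(0.2975) = 0.5155
adj(I−A) = Cᵀ =
  [ 0.6375   0.2625   0.1825]
  [ 0.2150   0.6950   0.3850]
  [ 0.2975   0.1225   0.7725]
(I − A)⁻¹ = adj(I−A) / det(I−A) ≈
  [   1.2367     0.5092     0.3540]
  [   0.4171     1.3482     0.7468]
  [   0.5771     0.2376     1.4985]
Δx = (I − A)⁻¹ Δd with Δd having -30 in the Petroleum component and 0 elsewhere.
So Δx_2 = L_23 · (-30), where L_23 = adj(I−A)_23 / det(I−A) = 0.3850 / 0.5155.
Δx_2 = 0.3850 × (-30) / 0.5155 = -11.55 / 0.5155 ≈ -22.4.

Δx_2 = -22.4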